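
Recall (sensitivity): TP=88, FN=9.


Recall = TP/(TP+FN)
= 88/(88+9)
= 88/97 = 90.72%

90.72%


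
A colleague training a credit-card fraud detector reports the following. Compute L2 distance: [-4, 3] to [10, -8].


d = √((-4-10)² + (3+ 8)²)
  = √(196 + 121)
  = √317 = 17.8045

17.8045


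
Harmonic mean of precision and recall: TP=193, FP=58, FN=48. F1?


Precision = 193/251 = 0.7689
Recall = 193/241 = 0.8008
F1 = 2·P·R/(P+R) = 2·TP/(2·TP+FP+FN) = 386/(386+58+48) = 386/492 = 0.7846

0.7846


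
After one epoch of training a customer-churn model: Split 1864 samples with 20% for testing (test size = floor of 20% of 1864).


Test = ⌊1864·20/100⌋ = 372
Train = 1864 - 372 = 1492

Train: 1492, Test: 372


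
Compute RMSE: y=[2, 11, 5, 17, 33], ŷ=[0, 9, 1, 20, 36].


MSE = 42/5 = 8.4
RMSE = √(42/5) = 2.8983

2.8983


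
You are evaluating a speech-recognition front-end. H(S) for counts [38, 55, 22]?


Probabilities: [38/115, 55/115, 22/115] ≈ [0.3304, 0.4783, 0.1913]
H = -((38/115)·log₂(38/115) + (55/115)·log₂(55/115) + (22/115)·log₂(22/115))
  = 1.4933 bits

1.4933 bits


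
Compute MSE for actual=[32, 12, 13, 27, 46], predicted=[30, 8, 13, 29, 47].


Squared errors: (32-30)²=4, (12-8)²=16, (13-13)²=0, (27-29)²=4, (46-47)²=1
Sum = 25
MSE = 25/5 = 5

5


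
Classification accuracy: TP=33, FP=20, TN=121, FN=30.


Accuracy = (TP+TN)/(TP+TN+FP+FN)
= (33+121)/(204)
= 154/204 = 75.49%

75.49%


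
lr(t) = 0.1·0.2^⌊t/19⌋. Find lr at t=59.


n_drops = ⌊59/19⌋ = 3
lr = 0.1·0.2^3 = 0.1·0.008 = 0.0008

0.0008


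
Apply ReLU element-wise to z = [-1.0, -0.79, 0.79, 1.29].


ReLU(-1.0) = max(0, -1.0) = 0.0
ReLU(-0.79) = max(0, -0.79) = 0.0
ReLU(0.79) = max(0, 0.79) = 0.79
ReLU(1.29) = max(0, 1.29) = 1.29
result = [0.0, 0.0, 0.79, 1.29]

[0.0, 0.0, 0.79, 1.29]


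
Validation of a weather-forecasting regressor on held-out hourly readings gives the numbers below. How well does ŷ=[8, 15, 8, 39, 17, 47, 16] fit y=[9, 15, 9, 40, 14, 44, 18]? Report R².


ȳ = 21.2857
SS_res = Σ(y-ŷ)² = 25
SS_tot = Σ(y-ȳ)² = 1271.43
R² = 1 - SS_res/SS_tot = 1 - 0.0197 = 0.9803

0.9803


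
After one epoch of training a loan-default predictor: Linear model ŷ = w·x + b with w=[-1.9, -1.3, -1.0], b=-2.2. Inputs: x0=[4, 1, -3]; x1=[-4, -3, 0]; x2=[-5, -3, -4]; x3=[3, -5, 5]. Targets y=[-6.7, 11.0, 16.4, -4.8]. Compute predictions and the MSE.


ŷ0 = (-1.9)·(4) + (-1.3)·(1) + (-1.0)·(-3) - 2.2 = -8.1
ŷ1 = (-1.9)·(-4) + (-1.3)·(-3) + (-1.0)·(0) - 2.2 = 9.3
ŷ2 = (-1.9)·(-5) + (-1.3)·(-3) + (-1.0)·(-4) - 2.2 = 15.2
ŷ3 = (-1.9)·(3) + (-1.3)·(-5) + (-1.0)·(5) - 2.2 = -6.4
errors² = [1.96, 2.89, 1.44, 2.56]
MSE = 8.8500/4 = 2.2125

2.2125


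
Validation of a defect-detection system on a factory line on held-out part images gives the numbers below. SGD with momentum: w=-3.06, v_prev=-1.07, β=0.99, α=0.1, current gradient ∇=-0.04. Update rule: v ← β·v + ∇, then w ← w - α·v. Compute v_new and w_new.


v_new = 0.99·-1.07 - 0.04 = -1.0593 - 0.04 = -1.0993
w_new = -3.06 - 0.1·-1.0993 = -3.06 + 0.10993 = -2.95007

v_new=-1.0993, w_new=-2.95007


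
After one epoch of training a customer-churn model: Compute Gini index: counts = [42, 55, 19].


Probabilities: [42/116, 55/116, 19/116] ≈ [0.3621, 0.4741, 0.1638]
Σpᵢ² = (1764 + 3025 + 361)/116² = 5150/13456
Gini = 1 - Σpᵢ² = 1 - 5150/13456 = 0.6173

0.6173


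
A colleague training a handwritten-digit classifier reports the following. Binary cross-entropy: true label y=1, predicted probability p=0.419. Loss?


BCE = -[y·ln(p) + (1-y)·ln(1-p)]
= -1·ln(0.419) - 0
= -ln(0.419) = 0.8699

0.8699


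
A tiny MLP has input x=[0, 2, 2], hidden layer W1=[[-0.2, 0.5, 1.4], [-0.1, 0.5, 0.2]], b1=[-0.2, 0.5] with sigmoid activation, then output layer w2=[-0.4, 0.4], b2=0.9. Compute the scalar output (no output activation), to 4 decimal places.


z1[0] = (-0.2)·(0) + (0.5)·(2) + (1.4)·(2) - 0.2 = 3.6
z1[1] = (-0.1)·(0) + (0.5)·(2) + (0.2)·(2) + 0.5 = 1.9
h = sigmoid(z1) = [0.9734, 0.8699]
output = (-0.4)·(0.9734) + (0.4)·(0.8699) + 0.9 = 0.8586

0.8586


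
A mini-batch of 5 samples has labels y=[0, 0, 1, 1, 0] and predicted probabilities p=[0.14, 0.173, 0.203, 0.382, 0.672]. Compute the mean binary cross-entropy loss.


L[0] = -ln(1-0.14) = -ln(0.86) = 0.1508
L[1] = -ln(1-0.173) = -ln(0.827) = 0.19
L[2] = -ln(0.203) = 1.5945
L[3] = -ln(0.382) = 0.9623
L[4] = -ln(1-0.672) = -ln(0.328) = 1.1147
mean = (0.1508 + 0.19 + 1.5945 + 0.9623 + 1.1147)/5 = 0.8025

0.8025


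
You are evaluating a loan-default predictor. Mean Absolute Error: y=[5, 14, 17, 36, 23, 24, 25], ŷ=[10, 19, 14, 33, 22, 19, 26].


Absolute errors: |5-10|=5, |14-19|=5, |17-14|=3, |36-33|=3, |23-22|=1, |24-19|=5, |25-26|=1
Sum = 23
MAE = 23/7 = 23/7

23/7


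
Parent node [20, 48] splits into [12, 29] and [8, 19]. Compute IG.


Parent = [20, 48], H_parent = 0.874
H_left = 0.8722 (n=41), H_right = 0.8767 (n=27)
H_children = (41/68)·0.8722 + (27/68)·0.8767 = 0.874
IG = 0.874 - 0.874 = 0.0

0.0


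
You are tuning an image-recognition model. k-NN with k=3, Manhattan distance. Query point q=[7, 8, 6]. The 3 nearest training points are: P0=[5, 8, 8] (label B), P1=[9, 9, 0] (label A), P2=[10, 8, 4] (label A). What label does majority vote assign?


d(q,P0) = 4  (label B)
d(q,P1) = 9  (label A)
d(q,P2) = 5  (label A)
Votes: A=2, B=1
Majority → A

A


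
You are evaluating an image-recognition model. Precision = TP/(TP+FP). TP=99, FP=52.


Precision = TP/(TP+FP)
= 99/(99+52)
= 99/151 = 65.56%

65.56%


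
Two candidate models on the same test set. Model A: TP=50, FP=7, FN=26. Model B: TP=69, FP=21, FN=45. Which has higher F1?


Model A: P=50/57=0.8772, R=50/76=0.6579, F1=2PR/(P+R)=2TP/(2TP+FP+FN)=100/133=0.7519
Model B: P=69/90=0.7667, R=69/114=0.6053, F1=2PR/(P+R)=2TP/(2TP+FP+FN)=138/204=0.6765
0.7519 > 0.6765 → Model A

Model A


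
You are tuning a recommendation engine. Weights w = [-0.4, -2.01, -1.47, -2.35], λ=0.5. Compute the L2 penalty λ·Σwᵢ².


‖w‖₂² = (-0.4)² + (-2.01)² + (-1.47)² + (-2.35)²
     = 0.16 + 4.0401 + 2.1609 + 5.5225
     = 11.8835
λ·‖w‖₂² = 0.5·11.8835 = 5.94175

5.94175


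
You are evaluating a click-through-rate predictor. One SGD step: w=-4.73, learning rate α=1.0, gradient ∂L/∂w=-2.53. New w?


w_new = w - α·∇
= -4.73 - 1.0·-2.53
= -4.73 + 2.53
= -2.2

-2.2


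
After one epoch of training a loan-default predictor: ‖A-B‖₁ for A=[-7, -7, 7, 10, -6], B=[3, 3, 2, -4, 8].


d = |-7-3| + |-7-3| + |7-2| + |10+ 4| + |-6-8|
  = 10 + 10 + 5 + 14 + 14
  = 53

53


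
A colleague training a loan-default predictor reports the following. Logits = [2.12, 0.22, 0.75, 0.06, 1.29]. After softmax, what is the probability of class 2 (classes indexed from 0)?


Exponentials: e^2.12=8.3311, e^0.22=1.2461, e^0.75=2.117, e^0.06=1.0618, e^1.29=3.6328
Sum = 16.3888
Softmax = [0.5083, 0.076, 0.1292, 0.0648, 0.2217]
p[2] = 2.117/16.3888 = 0.1292

0.1292


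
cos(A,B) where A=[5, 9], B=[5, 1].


A·B = 5·5 + 9·1 = 34
‖A‖ = √106 = 10.2956, ‖B‖ = √26 = 5.099
cos = 34/(√106·√26) = 34/√2756 = 0.6476

0.6476


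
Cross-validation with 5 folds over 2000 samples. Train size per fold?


Fold size = 2000/5 = 400
Training per fold = 2000 - 400 = 1600

1600


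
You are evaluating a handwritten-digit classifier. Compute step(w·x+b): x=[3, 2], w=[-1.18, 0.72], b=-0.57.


z = (3)·(-1.18) + (2)·(0.72) - 0.57
  = -2.67
step(z) = 0 (z<0)

0


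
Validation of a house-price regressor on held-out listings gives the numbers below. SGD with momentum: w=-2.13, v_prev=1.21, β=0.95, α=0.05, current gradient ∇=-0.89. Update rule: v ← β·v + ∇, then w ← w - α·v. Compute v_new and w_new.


v_new = 0.95·1.21 - 0.89 = 1.1495 - 0.89 = 0.2595
w_new = -2.13 - 0.05·0.2595 = -2.13 - 0.012975 = -2.142975

v_new=0.2595, w_new=-2.142975


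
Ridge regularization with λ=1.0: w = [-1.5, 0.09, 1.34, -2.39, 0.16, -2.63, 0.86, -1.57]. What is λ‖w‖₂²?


‖w‖₂² = (-1.5)² + (0.09)² + (1.34)² + (-2.39)² + (0.16)² + (-2.63)² + (0.86)² + (-1.57)²
     = 2.25 + 0.0081 + 1.7956 + 5.7121 + 0.0256 + 6.9169 + 0.7396 + 2.4649
     = 19.9128
λ·‖w‖₂² = 1.0·19.9128 = 19.9128

19.9128


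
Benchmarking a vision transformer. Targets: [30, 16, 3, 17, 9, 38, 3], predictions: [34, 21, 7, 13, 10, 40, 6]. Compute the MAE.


Absolute errors: |30-34|=4, |16-21|=5, |3-7|=4, |17-13|=4, |9-10|=1, |38-40|=2, |3-6|=3
Sum = 23
MAE = 23/7 = 23/7

23/7


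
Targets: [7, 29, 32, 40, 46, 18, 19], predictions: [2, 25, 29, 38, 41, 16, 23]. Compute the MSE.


Squared errors: (7-2)²=25, (29-25)²=16, (32-29)²=9, (40-38)²=4, (46-41)²=25, (18-16)²=4, (19-23)²=16
Sum = 99
MSE = 99/7 = 99/7

99/7


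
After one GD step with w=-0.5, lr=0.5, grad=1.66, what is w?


w_new = w - α·∇
= -0.5 - 0.5·1.66
= -0.5 - 0.83
= -1.33

-1.33


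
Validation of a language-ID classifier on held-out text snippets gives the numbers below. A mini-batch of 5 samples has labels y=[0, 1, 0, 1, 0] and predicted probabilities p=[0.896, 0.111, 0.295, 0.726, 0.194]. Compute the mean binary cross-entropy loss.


L[0] = -ln(1-0.896) = -ln(0.104) = 2.2634
L[1] = -ln(0.111) = 2.1982
L[2] = -ln(1-0.295) = -ln(0.705) = 0.3496
L[3] = -ln(0.726) = 0.3202
L[4] = -ln(1-0.194) = -ln(0.806) = 0.2157
mean = (2.2634 + 2.1982 + 0.3496 + 0.3202 + 0.2157)/5 = 1.0694

1.0694


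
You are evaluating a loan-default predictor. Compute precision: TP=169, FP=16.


Precision = TP/(TP+FP)
= 169/(169+16)
= 169/185 = 91.35%

91.35%


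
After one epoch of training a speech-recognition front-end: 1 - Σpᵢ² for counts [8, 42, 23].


Probabilities: [8/73, 42/73, 23/73] ≈ [0.1096, 0.5753, 0.3151]
Σpᵢ² = (64 + 1764 + 529)/73² = 2357/5329
Gini = 1 - Σpᵢ² = 1 - 2357/5329 = 0.5577

0.5577


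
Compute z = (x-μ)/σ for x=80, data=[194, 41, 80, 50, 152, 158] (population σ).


μ = 112.5, σ = 58.2344
z = (80 - 112.5)/58.2344 = -0.5581

-0.5581


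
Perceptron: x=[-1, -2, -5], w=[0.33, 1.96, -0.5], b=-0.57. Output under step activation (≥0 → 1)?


z = (-1)·(0.33) + (-2)·(1.96) + (-5)·(-0.5) - 0.57
  = -2.32
step(z) = 0 (z<0)

0


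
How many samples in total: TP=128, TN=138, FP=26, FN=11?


Total = TP + TN + FP + FN
= 128 + 138 + 26 + 11
= 303
(Predicted positive: 154, predicted negative: 149)

303


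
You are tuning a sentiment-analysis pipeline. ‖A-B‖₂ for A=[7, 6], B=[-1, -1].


d = √((7+ 1)² + (6+ 1)²)
  = √(64 + 49)
  = √113 = 10.6301

10.6301


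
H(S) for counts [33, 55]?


Probabilities: [33/88, 55/88] ≈ [0.375, 0.625]
H = -((33/88)·log₂(33/88) + (55/88)·log₂(55/88))
  = 0.9544 bits

0.9544 bits


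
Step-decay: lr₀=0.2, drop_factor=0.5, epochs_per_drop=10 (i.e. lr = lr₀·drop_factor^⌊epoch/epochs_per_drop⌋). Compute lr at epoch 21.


n_drops = ⌊21/10⌋ = 2
lr = 0.2·0.5^2 = 0.2·0.25 = 0.05

0.05


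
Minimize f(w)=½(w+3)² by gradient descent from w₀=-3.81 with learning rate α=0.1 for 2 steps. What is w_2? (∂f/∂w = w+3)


step 1: grad = -3.81+3 = -0.81; w = -3.81 - 0.1·(-0.81) = -3.729
step 2: grad = -3.729+3 = -0.729; w = -3.729 - 0.1·(-0.729) = -3.6561

-3.6561


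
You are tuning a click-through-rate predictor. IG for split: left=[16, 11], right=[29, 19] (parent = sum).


Parent = [45, 30], H_parent = 0.971
H_left = 0.9751 (n=27), H_right = 0.9685 (n=48)
H_children = (27/75)·0.9751 + (48/75)·0.9685 = 0.9709
IG = 0.971 - 0.9709 = 0.0001

0.0001


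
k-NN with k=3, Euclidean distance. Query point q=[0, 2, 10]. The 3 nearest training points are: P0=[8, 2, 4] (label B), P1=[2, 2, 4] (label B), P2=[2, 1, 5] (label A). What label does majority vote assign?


d(q,P0) = 10.0  (label B)
d(q,P1) = 6.3246  (label B)
d(q,P2) = 5.4772  (label A)
Votes: A=1, B=2
Majority → B

B


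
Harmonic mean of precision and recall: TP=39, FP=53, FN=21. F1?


Precision = 39/92 = 0.4239
Recall = 39/60 = 0.65
F1 = 2·P·R/(P+R) = 2·TP/(2·TP+FP+FN) = 78/(78+53+21) = 78/152 = 0.5132

0.5132


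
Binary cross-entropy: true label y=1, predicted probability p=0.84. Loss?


BCE = -[y·ln(p) + (1-y)·ln(1-p)]
= -1·ln(0.84) - 0
= -ln(0.84) = 0.1744

0.1744


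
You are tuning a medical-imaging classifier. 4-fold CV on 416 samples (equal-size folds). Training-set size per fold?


Fold size = 416/4 = 104
Training per fold = 416 - 104 = 312

312


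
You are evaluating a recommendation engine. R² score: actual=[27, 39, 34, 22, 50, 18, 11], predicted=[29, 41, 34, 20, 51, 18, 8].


ȳ = 28.7143
SS_res = Σ(y-ŷ)² = 22
SS_tot = Σ(y-ȳ)² = 1063.43
R² = 1 - SS_res/SS_tot = 1 - 0.0207 = 0.9793

0.9793


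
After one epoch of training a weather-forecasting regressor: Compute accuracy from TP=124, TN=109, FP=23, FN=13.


Accuracy = (TP+TN)/(TP+TN+FP+FN)
= (124+109)/(269)
= 233/269 = 86.62%

86.62%


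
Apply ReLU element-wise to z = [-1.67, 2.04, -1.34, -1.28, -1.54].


ReLU(-1.67) = max(0, -1.67) = 0.0
ReLU(2.04) = max(0, 2.04) = 2.04
ReLU(-1.34) = max(0, -1.34) = 0.0
ReLU(-1.28) = max(0, -1.28) = 0.0
ReLU(-1.54) = max(0, -1.54) = 0.0
result = [0.0, 2.04, 0.0, 0.0, 0.0]

[0.0, 2.04, 0.0, 0.0, 0.0]


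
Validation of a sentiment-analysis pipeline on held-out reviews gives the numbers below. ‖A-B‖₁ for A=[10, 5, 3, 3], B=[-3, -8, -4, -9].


d = |10+ 3| + |5+ 8| + |3+ 4| + |3+ 9|
  = 13 + 13 + 7 + 12
  = 45

45


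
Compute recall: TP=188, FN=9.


Recall = TP/(TP+FN)
= 188/(188+9)
= 188/197 = 95.43%

95.43%


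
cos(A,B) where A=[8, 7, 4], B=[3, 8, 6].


A·B = 8·3 + 7·8 + 4·6 = 104
‖A‖ = √129 = 11.3578, ‖B‖ = √109 = 10.4403
cos = 104/(√129·√109) = 104/√14061 = 0.8771

0.8771


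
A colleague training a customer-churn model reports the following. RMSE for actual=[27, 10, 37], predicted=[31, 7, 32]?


MSE = 50/3 = 16.6667
RMSE = √(50/3) = 4.0825

4.0825


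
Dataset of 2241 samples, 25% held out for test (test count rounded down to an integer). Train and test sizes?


Test = ⌊2241·25/100⌋ = 560
Train = 2241 - 560 = 1681

Train: 1681, Test: 560


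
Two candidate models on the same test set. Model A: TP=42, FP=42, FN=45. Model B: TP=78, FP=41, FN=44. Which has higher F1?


Model A: P=42/84=0.5, R=42/87=0.4828, F1=2PR/(P+R)=2TP/(2TP+FP+FN)=84/171=0.4912
Model B: P=78/119=0.6555, R=78/122=0.6393, F1=2PR/(P+R)=2TP/(2TP+FP+FN)=156/241=0.6473
0.4912 < 0.6473 → Model B

Model B


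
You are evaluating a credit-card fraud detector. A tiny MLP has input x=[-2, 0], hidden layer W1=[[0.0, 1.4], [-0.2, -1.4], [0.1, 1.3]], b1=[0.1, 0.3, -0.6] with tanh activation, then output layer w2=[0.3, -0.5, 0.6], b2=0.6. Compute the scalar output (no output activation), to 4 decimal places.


z1[0] = (0.0)·(-2) + (1.4)·(0) + 0.1 = 0.1
z1[1] = (-0.2)·(-2) + (-1.4)·(0) + 0.3 = 0.7
z1[2] = (0.1)·(-2) + (1.3)·(0) - 0.6 = -0.8
h = tanh(z1) = [0.0997, 0.6044, -0.664]
output = (0.3)·(0.0997) + (-0.5)·(0.6044) + (0.6)·(-0.664) + 0.6 = -0.0707

-0.0707


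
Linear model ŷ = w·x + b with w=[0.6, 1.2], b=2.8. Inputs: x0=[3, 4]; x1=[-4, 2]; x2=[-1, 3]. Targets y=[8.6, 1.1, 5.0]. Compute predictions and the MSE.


ŷ0 = (0.6)·(3) + (1.2)·(4) + 2.8 = 9.4
ŷ1 = (0.6)·(-4) + (1.2)·(2) + 2.8 = 2.8
ŷ2 = (0.6)·(-1) + (1.2)·(3) + 2.8 = 5.8
errors² = [0.64, 2.89, 0.64]
MSE = 4.1700/3 = 1.39

1.39


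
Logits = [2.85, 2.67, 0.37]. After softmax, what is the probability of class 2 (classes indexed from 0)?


Exponentials: e^2.85=17.2878, e^2.67=14.44, e^0.37=1.4477
Sum = 33.1755
Softmax = [0.5211, 0.4353, 0.0436]
p[2] = 1.4477/33.1755 = 0.0436

0.0436


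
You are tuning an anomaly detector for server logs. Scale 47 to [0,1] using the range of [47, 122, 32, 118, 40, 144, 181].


min=32, max=181
(47-32)/(181-32) = 15/149 = 0.1007

0.1007


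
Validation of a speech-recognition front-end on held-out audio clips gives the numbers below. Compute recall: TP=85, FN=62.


Recall = TP/(TP+FN)
= 85/(85+62)
= 85/147 = 57.82%

57.82%


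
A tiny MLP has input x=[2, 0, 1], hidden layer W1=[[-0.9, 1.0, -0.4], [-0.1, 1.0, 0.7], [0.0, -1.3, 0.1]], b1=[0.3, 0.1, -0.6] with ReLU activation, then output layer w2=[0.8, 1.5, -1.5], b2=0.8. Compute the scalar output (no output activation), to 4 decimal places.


z1[0] = (-0.9)·(2) + (1.0)·(0) + (-0.4)·(1) + 0.3 = -1.9
z1[1] = (-0.1)·(2) + (1.0)·(0) + (0.7)·(1) + 0.1 = 0.6
z1[2] = (0.0)·(2) + (-1.3)·(0) + (0.1)·(1) - 0.6 = -0.5
h = ReLU(z1) = [0.0, 0.6, 0.0]
output = (0.8)·(0.0) + (1.5)·(0.6) + (-1.5)·(0.0) + 0.8 = 1.7

1.7


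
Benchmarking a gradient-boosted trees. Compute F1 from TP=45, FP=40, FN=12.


Precision = 45/85 = 0.5294
Recall = 45/57 = 0.7895
F1 = 2·P·R/(P+R) = 2·TP/(2·TP+FP+FN) = 90/(90+40+12) = 90/142 = 0.6338

0.6338


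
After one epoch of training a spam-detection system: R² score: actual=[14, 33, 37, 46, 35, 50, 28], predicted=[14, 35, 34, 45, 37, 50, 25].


ȳ = 34.7143
SS_res = Σ(y-ŷ)² = 27
SS_tot = Σ(y-ȳ)² = 843.43
R² = 1 - SS_res/SS_tot = 1 - 0.032 = 0.968

0.968


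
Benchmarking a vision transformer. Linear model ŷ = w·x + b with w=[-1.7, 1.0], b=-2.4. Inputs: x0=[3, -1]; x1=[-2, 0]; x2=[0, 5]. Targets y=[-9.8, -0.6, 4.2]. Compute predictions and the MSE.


ŷ0 = (-1.7)·(3) + (1.0)·(-1) - 2.4 = -8.5
ŷ1 = (-1.7)·(-2) + (1.0)·(0) - 2.4 = 1.0
ŷ2 = (-1.7)·(0) + (1.0)·(5) - 2.4 = 2.6
errors² = [1.69, 2.56, 2.56]
MSE = 6.8100/3 = 2.27

2.27


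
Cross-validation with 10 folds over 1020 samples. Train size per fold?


Fold size = 1020/10 = 102
Training per fold = 1020 - 102 = 918

918


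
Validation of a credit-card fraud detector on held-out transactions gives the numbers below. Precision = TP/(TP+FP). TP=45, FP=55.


Precision = TP/(TP+FP)
= 45/(45+55)
= 45/100 = 45.0%

45.0%


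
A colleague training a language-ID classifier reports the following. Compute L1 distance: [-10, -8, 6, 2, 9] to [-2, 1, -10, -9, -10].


d = |-10+ 2| + |-8-1| + |6+ 10| + |2+ 9| + |9+ 10|
  = 8 + 9 + 16 + 11 + 19
  = 63

63


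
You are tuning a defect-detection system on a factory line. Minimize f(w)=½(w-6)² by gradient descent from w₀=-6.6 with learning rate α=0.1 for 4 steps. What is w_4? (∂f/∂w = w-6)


step 1: grad = -6.6-6 = -12.6; w = -6.6 - 0.1·(-12.6) = -5.34
step 2: grad = -5.34-6 = -11.34; w = -5.34 - 0.1·(-11.34) = -4.206
step 3: grad = -4.206-6 = -10.206; w = -4.206 - 0.1·(-10.206) = -3.1854
step 4: grad = -3.1854-6 = -9.1854; w = -3.1854 - 0.1·(-9.1854) = -2.26686

-2.26686


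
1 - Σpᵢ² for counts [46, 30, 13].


Probabilities: [46/89, 30/89, 13/89] ≈ [0.5169, 0.3371, 0.1461]
Σpᵢ² = (2116 + 900 + 169)/89² = 3185/7921
Gini = 1 - Σpᵢ² = 1 - 3185/7921 = 0.5979

0.5979


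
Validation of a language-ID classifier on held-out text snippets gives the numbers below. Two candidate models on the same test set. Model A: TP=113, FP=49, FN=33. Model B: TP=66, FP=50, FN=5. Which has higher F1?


Model A: P=113/162=0.6975, R=113/146=0.774, F1=2PR/(P+R)=2TP/(2TP+FP+FN)=226/308=0.7338
Model B: P=66/116=0.569, R=66/71=0.9296, F1=2PR/(P+R)=2TP/(2TP+FP+FN)=132/187=0.7059
0.7338 > 0.7059 → Model A

Model A


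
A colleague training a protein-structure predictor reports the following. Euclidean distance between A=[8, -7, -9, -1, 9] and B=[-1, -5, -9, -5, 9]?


d = √((8+ 1)² + (-7+ 5)² + (-9+ 9)² + (-1+ 5)² + (9-9)²)
  = √(81 + 4 + 0 + 16 + 0)
  = √101 = 10.0499

10.0499


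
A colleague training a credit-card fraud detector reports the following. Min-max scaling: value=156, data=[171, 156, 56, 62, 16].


min=16, max=171
(156-16)/(171-16) = 140/155 = 0.9032

0.9032


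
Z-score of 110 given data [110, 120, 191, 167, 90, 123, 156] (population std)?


μ = 136.7143, σ = 32.9489
z = (110 - 136.7143)/32.9489 = -0.8108

-0.8108


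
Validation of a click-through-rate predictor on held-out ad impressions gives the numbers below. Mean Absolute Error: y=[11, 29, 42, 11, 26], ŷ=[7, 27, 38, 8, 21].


Absolute errors: |11-7|=4, |29-27|=2, |42-38|=4, |11-8|=3, |26-21|=5
Sum = 18
MAE = 18/5 = 18/5

18/5


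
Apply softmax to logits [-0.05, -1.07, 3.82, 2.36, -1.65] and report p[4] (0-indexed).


Exponentials: e^-0.05=0.9512, e^-1.07=0.343, e^3.82=45.6042, e^2.36=10.591, e^-1.65=0.192
Sum = 57.6814
Softmax = [0.0165, 0.0059, 0.7906, 0.1836, 0.0033]
p[4] = 0.192/57.6814 = 0.0033

0.0033


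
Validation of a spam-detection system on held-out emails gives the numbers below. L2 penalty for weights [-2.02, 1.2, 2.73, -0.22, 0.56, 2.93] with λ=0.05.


‖w‖₂² = (-2.02)² + (1.2)² + (2.73)² + (-0.22)² + (0.56)² + (2.93)²
     = 4.0804 + 1.44 + 7.4529 + 0.0484 + 0.3136 + 8.5849
     = 21.9202
λ·‖w‖₂² = 0.05·21.9202 = 1.09601

1.09601


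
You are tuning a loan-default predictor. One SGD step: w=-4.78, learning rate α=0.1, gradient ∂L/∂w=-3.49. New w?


w_new = w - α·∇
= -4.78 - 0.1·-3.49
= -4.78 + 0.349
= -4.431

-4.431


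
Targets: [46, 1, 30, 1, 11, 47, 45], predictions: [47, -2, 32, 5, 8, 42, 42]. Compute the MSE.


Squared errors: (46-47)²=1, (1+ 2)²=9, (30-32)²=4, (1-5)²=16, (11-8)²=9, (47-42)²=25, (45-42)²=9
Sum = 73
MSE = 73/7 = 73/7

73/7


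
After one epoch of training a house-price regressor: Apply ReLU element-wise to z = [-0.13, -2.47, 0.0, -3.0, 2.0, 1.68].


ReLU(-0.13) = max(0, -0.13) = 0.0
ReLU(-2.47) = max(0, -2.47) = 0.0
ReLU(0.0) = max(0, 0.0) = 0.0
ReLU(-3.0) = max(0, -3.0) = 0.0
ReLU(2.0) = max(0, 2.0) = 2.0
ReLU(1.68) = max(0, 1.68) = 1.68
result = [0.0, 0.0, 0.0, 0.0, 2.0, 1.68]

[0.0, 0.0, 0.0, 0.0, 2.0, 1.68]


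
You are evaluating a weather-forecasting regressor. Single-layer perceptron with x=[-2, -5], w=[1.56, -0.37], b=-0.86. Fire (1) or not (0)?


z = (-2)·(1.56) + (-5)·(-0.37) - 0.86
  = -2.13
step(z) = 0 (z<0)

0


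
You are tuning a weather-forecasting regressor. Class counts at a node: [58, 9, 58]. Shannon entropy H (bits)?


Probabilities: [58/125, 9/125, 58/125] ≈ [0.464, 0.072, 0.464]
H = -((58/125)·log₂(58/125) + (9/125)·log₂(9/125) + (58/125)·log₂(58/125))
  = 1.3013 bits

1.3013 bits


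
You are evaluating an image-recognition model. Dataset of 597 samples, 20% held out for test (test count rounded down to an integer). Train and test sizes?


Test = ⌊597·20/100⌋ = 119
Train = 597 - 119 = 478

Train: 478, Test: 119


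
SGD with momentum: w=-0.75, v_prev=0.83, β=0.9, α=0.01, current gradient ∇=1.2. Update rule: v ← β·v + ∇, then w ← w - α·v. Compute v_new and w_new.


v_new = 0.9·0.83 + 1.2 = 0.747 + 1.2 = 1.947
w_new = -0.75 - 0.01·1.947 = -0.75 - 0.01947 = -0.76947

v_new=1.947, w_new=-0.76947


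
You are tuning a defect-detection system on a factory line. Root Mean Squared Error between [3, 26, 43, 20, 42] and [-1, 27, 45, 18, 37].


MSE = 50/5 = 10
RMSE = √(50/5) = 3.1623

3.1623


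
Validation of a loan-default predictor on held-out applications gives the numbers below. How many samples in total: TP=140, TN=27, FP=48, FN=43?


Total = TP + TN + FP + FN
= 140 + 27 + 48 + 43
= 258
(Predicted positive: 188, predicted negative: 70)

258


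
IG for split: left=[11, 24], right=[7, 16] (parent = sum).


Parent = [18, 40], H_parent = 0.8936
H_left = 0.8981 (n=35), H_right = 0.8865 (n=23)
H_children = (35/58)·0.8981 + (23/58)·0.8865 = 0.8935
IG = 0.8936 - 0.8935 = 0.0001

0.0001


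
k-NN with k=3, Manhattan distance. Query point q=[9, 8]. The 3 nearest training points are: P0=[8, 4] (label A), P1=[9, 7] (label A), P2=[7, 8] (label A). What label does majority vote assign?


d(q,P0) = 5  (label A)
d(q,P1) = 1  (label A)
d(q,P2) = 2  (label A)
Votes: A=3, B=0
Majority → A

A


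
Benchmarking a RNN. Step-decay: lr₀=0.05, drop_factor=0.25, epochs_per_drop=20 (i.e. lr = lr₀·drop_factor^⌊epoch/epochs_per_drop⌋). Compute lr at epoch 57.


n_drops = ⌊57/20⌋ = 2
lr = 0.05·0.25^2 = 0.05·0.0625 = 0.003125

0.003125


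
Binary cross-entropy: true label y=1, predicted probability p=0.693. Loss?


BCE = -[y·ln(p) + (1-y)·ln(1-p)]
= -1·ln(0.693) - 0
= -ln(0.693) = 0.3667

0.3667


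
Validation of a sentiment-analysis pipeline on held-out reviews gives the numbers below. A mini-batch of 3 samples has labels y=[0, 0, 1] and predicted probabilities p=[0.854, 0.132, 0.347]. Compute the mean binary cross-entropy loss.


L[0] = -ln(1-0.854) = -ln(0.146) = 1.9241
L[1] = -ln(1-0.132) = -ln(0.868) = 0.1416
L[2] = -ln(0.347) = 1.0584
mean = (1.9241 + 0.1416 + 1.0584)/3 = 1.0414

1.0414


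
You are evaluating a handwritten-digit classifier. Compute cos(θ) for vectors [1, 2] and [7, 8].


A·B = 1·7 + 2·8 = 23
‖A‖ = √5 = 2.2361, ‖B‖ = √113 = 10.6301
cos = 23/(√5·√113) = 23/√565 = 0.9676

0.9676


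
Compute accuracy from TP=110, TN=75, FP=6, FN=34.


Accuracy = (TP+TN)/(TP+TN+FP+FN)
= (110+75)/(225)
= 185/225 = 82.22%

82.22%


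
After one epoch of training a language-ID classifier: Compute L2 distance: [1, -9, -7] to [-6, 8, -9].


d = √((1+ 6)² + (-9-8)² + (-7+ 9)²)
  = √(49 + 289 + 4)
  = √342 = 18.4932

18.4932


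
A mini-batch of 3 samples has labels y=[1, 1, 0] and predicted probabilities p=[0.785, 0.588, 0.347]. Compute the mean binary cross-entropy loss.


L[0] = -ln(0.785) = 0.2421
L[1] = -ln(0.588) = 0.531
L[2] = -ln(1-0.347) = -ln(0.653) = 0.4262
mean = (0.2421 + 0.531 + 0.4262)/3 = 0.3998

0.3998


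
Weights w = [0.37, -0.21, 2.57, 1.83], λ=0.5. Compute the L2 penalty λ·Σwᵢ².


‖w‖₂² = (0.37)² + (-0.21)² + (2.57)² + (1.83)²
     = 0.1369 + 0.0441 + 6.6049 + 3.3489
     = 10.1348
λ·‖w‖₂² = 0.5·10.1348 = 5.0674

5.0674


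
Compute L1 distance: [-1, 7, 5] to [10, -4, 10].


d = |-1-10| + |7+ 4| + |5-10|
  = 11 + 11 + 5
  = 27

27


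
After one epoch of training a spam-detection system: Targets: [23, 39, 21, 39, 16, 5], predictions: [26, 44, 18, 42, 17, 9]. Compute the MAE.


Absolute errors: |23-26|=3, |39-44|=5, |21-18|=3, |39-42|=3, |16-17|=1, |5-9|=4
Sum = 19
MAE = 19/6 = 19/6

19/6


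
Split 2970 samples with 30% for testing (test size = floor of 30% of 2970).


Test = ⌊2970·30/100⌋ = 891
Train = 2970 - 891 = 2079

Train: 2079, Test: 891


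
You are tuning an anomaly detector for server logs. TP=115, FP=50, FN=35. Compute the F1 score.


Precision = 115/165 = 0.697
Recall = 115/150 = 0.7667
F1 = 2·P·R/(P+R) = 2·TP/(2·TP+FP+FN) = 230/(230+50+35) = 230/315 = 0.7302

0.7302


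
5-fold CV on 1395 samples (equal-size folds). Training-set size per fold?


Fold size = 1395/5 = 279
Training per fold = 1395 - 279 = 1116

1116


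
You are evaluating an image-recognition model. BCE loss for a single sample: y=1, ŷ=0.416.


BCE = -[y·ln(p) + (1-y)·ln(1-p)]
= -1·ln(0.416) - 0
= -ln(0.416) = 0.8771

0.8771


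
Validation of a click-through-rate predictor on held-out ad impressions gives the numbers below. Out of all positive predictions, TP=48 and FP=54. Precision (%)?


Precision = TP/(TP+FP)
= 48/(48+54)
= 48/102 = 47.06%

47.06%


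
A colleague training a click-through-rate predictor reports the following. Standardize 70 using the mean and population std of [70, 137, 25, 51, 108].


μ = 78.2, σ = 39.957
z = (70 - 78.2)/39.957 = -0.2052

-0.2052


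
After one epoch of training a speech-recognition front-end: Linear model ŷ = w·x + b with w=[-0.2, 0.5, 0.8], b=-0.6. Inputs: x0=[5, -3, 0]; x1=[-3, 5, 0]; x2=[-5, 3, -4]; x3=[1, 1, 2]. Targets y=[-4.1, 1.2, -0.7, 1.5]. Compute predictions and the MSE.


ŷ0 = (-0.2)·(5) + (0.5)·(-3) + (0.8)·(0) - 0.6 = -3.1
ŷ1 = (-0.2)·(-3) + (0.5)·(5) + (0.8)·(0) - 0.6 = 2.5
ŷ2 = (-0.2)·(-5) + (0.5)·(3) + (0.8)·(-4) - 0.6 = -1.3
ŷ3 = (-0.2)·(1) + (0.5)·(1) + (0.8)·(2) - 0.6 = 1.3
errors² = [1.0, 1.69, 0.36, 0.04]
MSE = 3.0900/4 = 0.7725

0.7725


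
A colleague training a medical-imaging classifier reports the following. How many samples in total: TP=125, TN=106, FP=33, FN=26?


Total = TP + TN + FP + FN
= 125 + 106 + 33 + 26
= 290
(Predicted positive: 158, predicted negative: 132)

290


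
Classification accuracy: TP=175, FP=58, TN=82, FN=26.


Accuracy = (TP+TN)/(TP+TN+FP+FN)
= (175+82)/(341)
= 257/341 = 75.37%

75.37%


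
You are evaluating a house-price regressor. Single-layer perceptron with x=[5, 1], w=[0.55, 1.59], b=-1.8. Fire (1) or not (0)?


z = (5)·(0.55) + (1)·(1.59) - 1.8
  = 2.54
step(z) = 1 (z≥0)

1


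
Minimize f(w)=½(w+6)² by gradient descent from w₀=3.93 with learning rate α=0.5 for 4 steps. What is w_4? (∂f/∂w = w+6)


step 1: grad = 3.93+6 = 9.93; w = 3.93 - 0.5·(9.93) = -1.035
step 2: grad = -1.035+6 = 4.965; w = -1.035 - 0.5·(4.965) = -3.5175
step 3: grad = -3.5175+6 = 2.4825; w = -3.5175 - 0.5·(2.4825) = -4.75875
step 4: grad = -4.75875+6 = 1.24125; w = -4.75875 - 0.5·(1.24125) = -5.379375

-5.379375


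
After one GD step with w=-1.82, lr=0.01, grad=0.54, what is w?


w_new = w - α·∇
= -1.82 - 0.01·0.54
= -1.82 - 0.0054
= -1.8254

-1.8254


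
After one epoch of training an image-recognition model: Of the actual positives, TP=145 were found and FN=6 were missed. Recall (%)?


Recall = TP/(TP+FN)
= 145/(145+6)
= 145/151 = 96.03%

96.03%


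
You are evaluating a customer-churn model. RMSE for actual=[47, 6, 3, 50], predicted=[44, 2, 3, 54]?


MSE = 41/4 = 10.25
RMSE = √(41/4) = 3.2016

3.2016


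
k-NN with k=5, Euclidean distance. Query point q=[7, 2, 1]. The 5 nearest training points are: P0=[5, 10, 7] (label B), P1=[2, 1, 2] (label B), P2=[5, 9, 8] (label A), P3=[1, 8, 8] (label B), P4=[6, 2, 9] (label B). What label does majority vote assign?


d(q,P0) = 10.198  (label B)
d(q,P1) = 5.1962  (label B)
d(q,P2) = 10.0995  (label A)
d(q,P3) = 11.0  (label B)
d(q,P4) = 8.0623  (label B)
Votes: A=1, B=4
Majority → B

B


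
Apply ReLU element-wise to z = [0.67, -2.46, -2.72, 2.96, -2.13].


ReLU(0.67) = max(0, 0.67) = 0.67
ReLU(-2.46) = max(0, -2.46) = 0.0
ReLU(-2.72) = max(0, -2.72) = 0.0
ReLU(2.96) = max(0, 2.96) = 2.96
ReLU(-2.13) = max(0, -2.13) = 0.0
result = [0.67, 0.0, 0.0, 2.96, 0.0]

[0.67, 0.0, 0.0, 2.96, 0.0]


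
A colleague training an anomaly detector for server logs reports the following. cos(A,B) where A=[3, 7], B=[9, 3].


A·B = 3·9 + 7·3 = 48
‖A‖ = √58 = 7.6158, ‖B‖ = √90 = 9.4868
cos = 48/(√58·√90) = 48/√5220 = 0.6644

0.6644


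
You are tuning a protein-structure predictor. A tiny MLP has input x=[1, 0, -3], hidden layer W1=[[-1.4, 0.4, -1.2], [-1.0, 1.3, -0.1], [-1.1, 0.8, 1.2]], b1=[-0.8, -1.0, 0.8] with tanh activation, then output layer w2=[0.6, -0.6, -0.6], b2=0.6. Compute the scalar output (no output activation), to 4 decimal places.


z1[0] = (-1.4)·(1) + (0.4)·(0) + (-1.2)·(-3) - 0.8 = 1.4
z1[1] = (-1.0)·(1) + (1.3)·(0) + (-0.1)·(-3) - 1.0 = -1.7
z1[2] = (-1.1)·(1) + (0.8)·(0) + (1.2)·(-3) + 0.8 = -3.9
h = tanh(z1) = [0.8854, -0.9354, -0.9992]
output = (0.6)·(0.8854) + (-0.6)·(-0.9354) + (-0.6)·(-0.9992) + 0.6 = 2.292

2.292


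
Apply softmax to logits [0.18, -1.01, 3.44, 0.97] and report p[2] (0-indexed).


Exponentials: e^0.18=1.1972, e^-1.01=0.3642, e^3.44=31.187, e^0.97=2.6379
Sum = 35.3863
Softmax = [0.0338, 0.0103, 0.8813, 0.0745]
p[2] = 31.187/35.3863 = 0.8813

0.8813


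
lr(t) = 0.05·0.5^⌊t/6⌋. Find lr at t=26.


n_drops = ⌊26/6⌋ = 4
lr = 0.05·0.5^4 = 0.05·0.0625 = 0.003125

0.003125


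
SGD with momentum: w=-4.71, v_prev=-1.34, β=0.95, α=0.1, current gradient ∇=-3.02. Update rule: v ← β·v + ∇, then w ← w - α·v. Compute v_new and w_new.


v_new = 0.95·-1.34 - 3.02 = -1.273 - 3.02 = -4.293
w_new = -4.71 - 0.1·-4.293 = -4.71 + 0.4293 = -4.2807

v_new=-4.293, w_new=-4.2807


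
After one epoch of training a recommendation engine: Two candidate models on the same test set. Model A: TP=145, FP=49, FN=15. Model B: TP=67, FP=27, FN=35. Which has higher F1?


Model A: P=145/194=0.7474, R=145/160=0.9062, F1=2PR/(P+R)=2TP/(2TP+FP+FN)=290/354=0.8192
Model B: P=67/94=0.7128, R=67/102=0.6569, F1=2PR/(P+R)=2TP/(2TP+FP+FN)=134/196=0.6837
0.8192 > 0.6837 → Model A

Model A


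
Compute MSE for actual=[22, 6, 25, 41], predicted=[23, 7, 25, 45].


Squared errors: (22-23)²=1, (6-7)²=1, (25-25)²=0, (41-45)²=16
Sum = 18
MSE = 18/4 = 9/2

9/2


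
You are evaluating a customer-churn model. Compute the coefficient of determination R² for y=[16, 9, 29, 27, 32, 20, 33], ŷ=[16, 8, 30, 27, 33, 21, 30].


ȳ = 23.7143
SS_res = Σ(y-ŷ)² = 13
SS_tot = Σ(y-ȳ)² = 483.43
R² = 1 - SS_res/SS_tot = 1 - 0.0269 = 0.9731

0.9731


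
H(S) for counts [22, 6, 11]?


Probabilities: [22/39, 6/39, 11/39] ≈ [0.5641, 0.1538, 0.2821]
H = -((22/39)·log₂(22/39) + (6/39)·log₂(6/39) + (11/39)·log₂(11/39))
  = 1.3964 bits

1.3964 bits


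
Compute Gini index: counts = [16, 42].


Probabilities: [16/58, 42/58] ≈ [0.2759, 0.7241]
Σpᵢ² = (256 + 1764)/58² = 2020/3364
Gini = 1 - Σpᵢ² = 1 - 2020/3364 = 0.3995

0.3995


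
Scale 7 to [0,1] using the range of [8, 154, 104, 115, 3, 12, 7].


min=3, max=154
(7-3)/(154-3) = 4/151 = 0.0265

0.0265


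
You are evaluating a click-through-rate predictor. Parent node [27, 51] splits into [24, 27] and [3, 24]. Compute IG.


Parent = [27, 51], H_parent = 0.9306
H_left = 0.9975 (n=51), H_right = 0.5033 (n=27)
H_children = (51/78)·0.9975 + (27/78)·0.5033 = 0.8264
IG = 0.9306 - 0.8264 = 0.1042

0.1042


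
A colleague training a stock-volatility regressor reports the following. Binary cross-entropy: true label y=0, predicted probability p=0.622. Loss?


BCE = -[y·ln(p) + (1-y)·ln(1-p)]
= -0 - 1·ln(1-0.622)
= -ln(0.378) = 0.9729

0.9729


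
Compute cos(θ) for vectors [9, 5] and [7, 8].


A·B = 9·7 + 5·8 = 103
‖A‖ = √106 = 10.2956, ‖B‖ = √113 = 10.6301
cos = 103/(√106·√113) = 103/√11978 = 0.9411

0.9411


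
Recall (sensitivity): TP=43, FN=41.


Recall = TP/(TP+FN)
= 43/(43+41)
= 43/84 = 51.19%

51.19%


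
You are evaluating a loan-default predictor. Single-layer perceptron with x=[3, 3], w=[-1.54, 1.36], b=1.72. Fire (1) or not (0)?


z = (3)·(-1.54) + (3)·(1.36) + 1.72
  = 1.18
step(z) = 1 (z≥0)

1


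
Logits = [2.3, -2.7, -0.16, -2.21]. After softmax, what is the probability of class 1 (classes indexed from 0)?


Exponentials: e^2.3=9.9742, e^-2.7=0.0672, e^-0.16=0.8521, e^-2.21=0.1097
Sum = 11.0032
Softmax = [0.9065, 0.0061, 0.0774, 0.01]
p[1] = 0.0672/11.0032 = 0.0061

0.0061


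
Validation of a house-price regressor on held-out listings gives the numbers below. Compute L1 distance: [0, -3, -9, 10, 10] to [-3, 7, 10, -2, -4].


d = |0+ 3| + |-3-7| + |-9-10| + |10+ 2| + |10+ 4|
  = 3 + 10 + 19 + 12 + 14
  = 58

58


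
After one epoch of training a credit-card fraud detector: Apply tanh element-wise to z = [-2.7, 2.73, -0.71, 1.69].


tanh(-2.7) = -0.991
tanh(2.73) = 0.9915
tanh(-0.71) = -0.6107
tanh(1.69) = 0.9341
result = [-0.991, 0.9915, -0.6107, 0.9341]

[-0.991, 0.9915, -0.6107, 0.9341]


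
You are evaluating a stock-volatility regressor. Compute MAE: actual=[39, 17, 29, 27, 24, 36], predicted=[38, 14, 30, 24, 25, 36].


Absolute errors: |39-38|=1, |17-14|=3, |29-30|=1, |27-24|=3, |24-25|=1, |36-36|=0
Sum = 9
MAE = 9/6 = 3/2

3/2


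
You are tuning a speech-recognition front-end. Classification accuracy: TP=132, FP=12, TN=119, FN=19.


Accuracy = (TP+TN)/(TP+TN+FP+FN)
= (132+119)/(282)
= 251/282 = 89.01%

89.01%


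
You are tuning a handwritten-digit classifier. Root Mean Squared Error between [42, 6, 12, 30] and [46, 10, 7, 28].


MSE = 61/4 = 15.25
RMSE = √(61/4) = 3.9051

3.9051


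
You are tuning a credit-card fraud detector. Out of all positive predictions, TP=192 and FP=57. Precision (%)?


Precision = TP/(TP+FP)
= 192/(192+57)
= 192/249 = 77.11%

77.11%


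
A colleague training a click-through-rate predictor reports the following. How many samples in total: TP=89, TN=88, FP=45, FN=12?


Total = TP + TN + FP + FN
= 89 + 88 + 45 + 12
= 234
(Predicted positive: 134, predicted negative: 100)

234


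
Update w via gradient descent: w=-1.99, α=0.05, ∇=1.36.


w_new = w - α·∇
= -1.99 - 0.05·1.36
= -1.99 - 0.068
= -2.058

-2.058


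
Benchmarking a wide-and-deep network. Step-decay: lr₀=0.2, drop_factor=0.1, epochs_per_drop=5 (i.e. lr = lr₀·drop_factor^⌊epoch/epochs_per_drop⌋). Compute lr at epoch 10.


n_drops = ⌊10/5⌋ = 2
lr = 0.2·0.1^2 = 0.2·0.01 = 0.002

0.002


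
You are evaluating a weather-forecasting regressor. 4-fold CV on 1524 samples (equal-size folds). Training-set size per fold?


Fold size = 1524/4 = 381
Training per fold = 1524 - 381 = 1143

1143


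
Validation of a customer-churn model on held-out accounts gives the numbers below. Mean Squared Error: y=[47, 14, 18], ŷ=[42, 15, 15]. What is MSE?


Squared errors: (47-42)²=25, (14-15)²=1, (18-15)²=9
Sum = 35
MSE = 35/3 = 35/3

35/3


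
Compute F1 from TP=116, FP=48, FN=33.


Precision = 116/164 = 0.7073
Recall = 116/149 = 0.7785
F1 = 2·P·R/(P+R) = 2·TP/(2·TP+FP+FN) = 232/(232+48+33) = 232/313 = 0.7412

0.7412


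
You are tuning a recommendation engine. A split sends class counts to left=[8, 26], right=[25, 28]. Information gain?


Parent = [33, 54], H_parent = 0.9576
H_left = 0.7871 (n=34), H_right = 0.9977 (n=53)
H_children = (34/87)·0.7871 + (53/87)·0.9977 = 0.9154
IG = 0.9576 - 0.9154 = 0.0422

0.0422


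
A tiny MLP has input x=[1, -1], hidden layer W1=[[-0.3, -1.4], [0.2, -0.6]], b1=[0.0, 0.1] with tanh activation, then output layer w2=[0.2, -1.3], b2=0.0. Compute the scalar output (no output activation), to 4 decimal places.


z1[0] = (-0.3)·(1) + (-1.4)·(-1) + 0.0 = 1.1
z1[1] = (0.2)·(1) + (-0.6)·(-1) + 0.1 = 0.9
h = tanh(z1) = [0.8005, 0.7163]
output = (0.2)·(0.8005) + (-1.3)·(0.7163) + 0.0 = -0.7711

-0.7711


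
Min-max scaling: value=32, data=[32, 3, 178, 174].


min=3, max=178
(32-3)/(178-3) = 29/175 = 0.1657

0.1657


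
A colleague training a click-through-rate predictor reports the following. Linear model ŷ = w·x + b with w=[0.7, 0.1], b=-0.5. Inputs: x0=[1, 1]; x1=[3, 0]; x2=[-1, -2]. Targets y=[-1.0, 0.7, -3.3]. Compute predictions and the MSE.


ŷ0 = (0.7)·(1) + (0.1)·(1) - 0.5 = 0.3
ŷ1 = (0.7)·(3) + (0.1)·(0) - 0.5 = 1.6
ŷ2 = (0.7)·(-1) + (0.1)·(-2) - 0.5 = -1.4
errors² = [1.69, 0.81, 3.61]
MSE = 6.1100/3 = 2.0367

2.0367


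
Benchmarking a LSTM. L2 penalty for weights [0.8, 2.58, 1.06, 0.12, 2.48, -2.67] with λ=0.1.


‖w‖₂² = (0.8)² + (2.58)² + (1.06)² + (0.12)² + (2.48)² + (-2.67)²
     = 0.64 + 6.6564 + 1.1236 + 0.0144 + 6.1504 + 7.1289
     = 21.7137
λ·‖w‖₂² = 0.1·21.7137 = 2.17137

2.17137


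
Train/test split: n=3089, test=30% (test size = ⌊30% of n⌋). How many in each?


Test = ⌊3089·30/100⌋ = 926
Train = 3089 - 926 = 2163

Train: 2163, Test: 926


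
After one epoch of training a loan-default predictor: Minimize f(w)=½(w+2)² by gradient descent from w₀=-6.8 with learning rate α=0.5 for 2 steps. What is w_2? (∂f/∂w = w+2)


step 1: grad = -6.8+2 = -4.8; w = -6.8 - 0.5·(-4.8) = -4.4
step 2: grad = -4.4+2 = -2.4; w = -4.4 - 0.5·(-2.4) = -3.2

-3.2


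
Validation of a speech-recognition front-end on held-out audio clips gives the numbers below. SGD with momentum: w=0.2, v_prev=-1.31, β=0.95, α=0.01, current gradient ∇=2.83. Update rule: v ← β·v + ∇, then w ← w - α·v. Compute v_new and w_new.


v_new = 0.95·-1.31 + 2.83 = -1.2445 + 2.83 = 1.5855
w_new = 0.2 - 0.01·1.5855 = 0.2 - 0.015855 = 0.184145

v_new=1.5855, w_new=0.184145
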